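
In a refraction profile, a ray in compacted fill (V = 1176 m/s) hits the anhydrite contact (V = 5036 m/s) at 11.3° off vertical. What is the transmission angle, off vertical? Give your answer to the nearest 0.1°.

57.0°

sin θ₁/V₁ = sin θ₂/V₂ ⇒ sin θ₂ = 5036·sin 11.3°/1176 = 5036·0.1959/1176 = 0.8391.
θ₂ = arcsin 0.8391 = 57.05° from the normal.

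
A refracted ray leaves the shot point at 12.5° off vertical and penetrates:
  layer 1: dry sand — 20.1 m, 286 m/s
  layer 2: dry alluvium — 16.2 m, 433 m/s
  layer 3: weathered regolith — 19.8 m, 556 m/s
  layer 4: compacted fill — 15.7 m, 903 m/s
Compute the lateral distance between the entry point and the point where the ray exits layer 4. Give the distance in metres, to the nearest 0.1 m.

Ray parameter p = sin 12.5° / 286 m/s = 7.5678e-04 s/m.
Layer 1: θ = 12.50°; offset = 20.1·tan 12.50° = 4.456 m.
Layer 2: sin θ = p·433 = 0.3277 → θ = 19.13°; offset = 16.2·tan 19.13° = 5.619 m.
Layer 3: sin θ = p·556 = 0.4208 → θ = 24.88°; offset = 19.8·tan 24.88° = 9.184 m.
Layer 4: sin θ = p·903 = 0.6834 → θ = 43.11°; offset = 15.7·tan 43.11° = 14.696 m.
Σ offsets = 33.954 m.

34.0 m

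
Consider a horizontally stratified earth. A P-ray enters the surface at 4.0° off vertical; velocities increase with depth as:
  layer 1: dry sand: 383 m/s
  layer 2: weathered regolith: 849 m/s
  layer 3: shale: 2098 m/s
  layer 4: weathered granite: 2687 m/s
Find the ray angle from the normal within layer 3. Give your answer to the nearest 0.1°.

Ray parameter p = sin 4.0° / 383 = 1.8213e-04 s/m.
sin θ_3 = p·V_3 = 1.8213e-04 × 2098 = 0.3821.
θ_3 = arcsin 0.3821 = 22.46°.

22.5°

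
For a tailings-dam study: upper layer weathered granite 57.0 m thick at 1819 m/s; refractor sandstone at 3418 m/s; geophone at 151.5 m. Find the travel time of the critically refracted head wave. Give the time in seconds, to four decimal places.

t = x/V₂ + 2h·√(V₂²−V₁²)/(V₁V₂).
√(V₂²−V₁²) = √(3418²−1819²) = 2893.8 m/s; delay term = 2·57.0·2893.8/(1819·3418) = 0.05306 s.
t = 151.5/3418 + 0.05306 = 0.09738 s.

0.0974 s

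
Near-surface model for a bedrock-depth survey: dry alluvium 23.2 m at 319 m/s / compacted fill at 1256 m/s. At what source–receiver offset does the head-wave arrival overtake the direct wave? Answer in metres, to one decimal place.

60.2 m

θ_c = arcsin(319/1256) = 14.71°, so cos θ_c = 0.9672 and tᵢ = 2h cos θ_c/V₁ = 0.1407 s.
At crossover x/V₁ = x/V₂ + tᵢ ⇒ x = tᵢ/(1/V₁ − 1/V₂) = 0.14068/(3.1348e-03 − 7.9618e-04) = 60.16 m.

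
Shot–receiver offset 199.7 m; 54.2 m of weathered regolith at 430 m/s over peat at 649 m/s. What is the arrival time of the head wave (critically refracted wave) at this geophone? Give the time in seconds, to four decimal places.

0.4965 s

θ_c = arcsin(V₁/V₂) = arcsin(430/649) = 41.50°, cos θ_c = 0.7490.
Intercept time tᵢ = 2h cos θ_c / V₁ = 2·54.2·0.7490/430 = 0.18882 s.
t = x/V₂ + tᵢ = 199.7/649 + 0.18882 = 0.49652 s.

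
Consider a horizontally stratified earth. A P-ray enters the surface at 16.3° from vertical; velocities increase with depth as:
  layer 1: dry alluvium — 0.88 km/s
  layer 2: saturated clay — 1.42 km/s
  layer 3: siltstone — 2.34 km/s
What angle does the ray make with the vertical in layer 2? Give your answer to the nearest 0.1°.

26.9°

Snell's law across each interface conserves sin θ / V, so sin θ_2 = V_2·sin θ₁/V₁.
sin θ_2 = 1.42 × sin 16.3° / 0.88 = 0.4529.
θ_2 = arcsin 0.4529 = 26.93°.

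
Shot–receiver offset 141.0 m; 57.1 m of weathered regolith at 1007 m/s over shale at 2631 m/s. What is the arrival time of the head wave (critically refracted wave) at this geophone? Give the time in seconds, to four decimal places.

t = x/V₂ + 2h·√(V₂²−V₁²)/(V₁V₂).
√(V₂²−V₁²) = √(2631²−1007²) = 2430.7 m/s; delay term = 2·57.1·2430.7/(1007·2631) = 0.10477 s.
t = 141.0/2631 + 0.10477 = 0.15836 s.

0.1584 s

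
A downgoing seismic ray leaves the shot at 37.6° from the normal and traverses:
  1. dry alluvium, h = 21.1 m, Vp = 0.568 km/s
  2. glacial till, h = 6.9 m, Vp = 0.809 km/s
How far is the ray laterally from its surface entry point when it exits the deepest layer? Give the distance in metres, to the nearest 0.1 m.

Apply Snell's law at each interface; in layer i the horizontal offset is hᵢ·tan θᵢ.
Layer 1: θ = 37.60°; offset = 21.1·tan 37.60° = 16.249 m.
Layer 2: sin θ = 0.809·sin 37.6°/0.568 = 0.8690, θ = 60.35°; offset = 6.9·tan 60.35° = 12.119 m.
Summing the layer offsets gives 28.369 m.

28.4 m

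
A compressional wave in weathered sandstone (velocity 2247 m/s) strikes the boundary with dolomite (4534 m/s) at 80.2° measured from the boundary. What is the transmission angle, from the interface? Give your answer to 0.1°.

69.9°

Convert to the normal: θ₁ = 90° − 80.2° = 9.8°.
Snell's law: sin θ₂ = (V₂/V₁)·sin θ₁ = (4534/2247)·sin 9.8° = 0.3434.
θ₂ = arcsin 0.3434 = 20.09° from the normal.
From the interface: 90° − 20.09° = 69.91°.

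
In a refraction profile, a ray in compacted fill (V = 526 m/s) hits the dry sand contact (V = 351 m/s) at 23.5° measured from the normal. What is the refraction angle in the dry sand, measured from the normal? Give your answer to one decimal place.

Snell's law: sin θ₂ = (V₂/V₁)·sin θ₁ = (351/526)·sin 23.5° = 0.2661.
θ₂ = sin⁻¹(0.2661) = 15.43° (from vertical).

15.4°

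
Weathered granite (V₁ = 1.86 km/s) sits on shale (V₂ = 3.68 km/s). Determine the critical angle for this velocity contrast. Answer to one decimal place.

Critical incidence: sin θ_c = V₁/V₂ = 1.86/3.68 = 0.5054.
θ_c = arcsin 0.5054 = 30.36°.

30.4°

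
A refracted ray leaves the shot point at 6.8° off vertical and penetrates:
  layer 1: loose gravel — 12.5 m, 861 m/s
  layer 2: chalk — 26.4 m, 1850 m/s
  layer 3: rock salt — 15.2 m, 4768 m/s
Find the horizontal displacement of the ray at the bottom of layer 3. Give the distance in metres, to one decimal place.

Ray parameter p = sin 6.8° / 861 m/s = 1.3752e-04 s/m.
Layer 1: θ = 6.80°; offset = 12.5·tan 6.80° = 1.491 m.
Layer 2: sin θ = p·1850 = 0.2544 → θ = 14.74°; offset = 26.4·tan 14.74° = 6.945 m.
Layer 3: sin θ = p·4768 = 0.6557 → θ = 40.97°; offset = 15.2·tan 40.97° = 13.200 m.
Σ offsets = 21.636 m.

21.6 m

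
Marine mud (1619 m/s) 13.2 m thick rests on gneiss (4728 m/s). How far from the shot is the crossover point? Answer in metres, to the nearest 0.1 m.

37.7 m

x_cross = 2h·√((V₂+V₁)/(V₂−V₁)).
(V₂+V₁)/(V₂−V₁) = (4728+1619)/(4728−1619) = 2.0415; √ = 1.4288.
x_cross = 2·13.2·1.4288 = 37.72 m.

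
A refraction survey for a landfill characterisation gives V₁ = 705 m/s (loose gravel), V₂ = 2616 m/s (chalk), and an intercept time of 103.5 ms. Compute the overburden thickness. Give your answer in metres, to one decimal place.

θ_c = arcsin(705/2616) = 15.63°; cos θ_c = 0.9630.
tᵢ = 2h cos θ_c/V₁ ⇒ h = tᵢ·V₁/(2 cos θ_c) = 0.1035·705/(2·0.9630) = 37.89 m.

37.9 m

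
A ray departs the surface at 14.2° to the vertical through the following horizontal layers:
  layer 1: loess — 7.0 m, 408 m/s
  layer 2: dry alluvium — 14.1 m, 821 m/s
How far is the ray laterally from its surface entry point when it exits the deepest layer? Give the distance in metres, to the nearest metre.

p = sin θ₁/V₁ = sin 14.2°/408 = 6.0124e-04 s/m is conserved through the stack.
Layer 1: θ = 14.20°; offset = 7.0·tan 14.20° = 1.771 m.
Layer 2: sin θ = p·821 = 0.4936 → θ = 29.58°; offset = 14.1·tan 29.58° = 8.003 m.
Summing the layer offsets gives 9.774 m.

10 m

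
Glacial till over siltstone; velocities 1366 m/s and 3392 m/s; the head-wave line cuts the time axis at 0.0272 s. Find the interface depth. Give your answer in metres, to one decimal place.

20.3 m

θ_c = arcsin(1366/3392) = 23.75°; cos θ_c = 0.9153.
tᵢ = 2h cos θ_c/V₁ ⇒ h = tᵢ·V₁/(2 cos θ_c) = 0.0272·1366/(2·0.9153) = 20.30 m.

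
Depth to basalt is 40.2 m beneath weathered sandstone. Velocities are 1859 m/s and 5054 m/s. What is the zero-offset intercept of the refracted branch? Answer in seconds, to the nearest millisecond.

0.040 s

tᵢ = 2h·√(V₂²−V₁²)/(V₁V₂).
√(V₂²−V₁²) = √(5054²−1859²) = 4699.7 m/s.
tᵢ = 2·40.2·4699.7/(1859·5054) = 0.04022 s.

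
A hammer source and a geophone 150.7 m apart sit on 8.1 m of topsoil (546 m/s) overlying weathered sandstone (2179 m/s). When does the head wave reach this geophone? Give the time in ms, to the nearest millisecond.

θ_c = arcsin(V₁/V₂) = arcsin(546/2179) = 14.51°, cos θ_c = 0.9681.
Intercept time tᵢ = 2h cos θ_c / V₁ = 2·8.1·0.9681/546 = 0.02872 s.
t = x/V₂ + tᵢ = 150.7/2179 + 0.02872 = 0.09788 s.

98 ms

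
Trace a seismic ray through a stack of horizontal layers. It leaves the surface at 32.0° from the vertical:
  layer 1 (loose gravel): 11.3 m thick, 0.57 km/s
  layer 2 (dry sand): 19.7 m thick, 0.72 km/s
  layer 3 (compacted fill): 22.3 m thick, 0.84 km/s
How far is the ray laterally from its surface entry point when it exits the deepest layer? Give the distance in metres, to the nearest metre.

53 m

p = sin θ₁/V₁ = sin 32.0°/0.57 = 9.2968e-01 s/km is conserved through the stack.
Layer 1: θ = 32.00°; offset = 11.3·tan 32.00° = 7.061 m.
Layer 2: sin θ = p·0.72 = 0.6694 → θ = 42.02°; offset = 19.7·tan 42.02° = 17.750 m.
Layer 3: sin θ = p·0.84 = 0.7809 → θ = 51.35°; offset = 22.3·tan 51.35° = 27.881 m.
Total horizontal offset = 52.691 m.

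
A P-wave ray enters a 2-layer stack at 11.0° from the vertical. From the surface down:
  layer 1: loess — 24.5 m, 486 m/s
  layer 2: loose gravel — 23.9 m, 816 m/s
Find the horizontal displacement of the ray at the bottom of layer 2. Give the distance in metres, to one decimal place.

12.8 m

Ray parameter p = sin 11.0° / 486 m/s = 3.9261e-04 s/m.
Layer 1: θ = 11.00°; offset = 24.5·tan 11.00° = 4.762 m.
Layer 2: sin θ = p·816 = 0.3204 → θ = 18.69°; offset = 23.9·tan 18.69° = 8.083 m.
Σ offsets = 12.845 m.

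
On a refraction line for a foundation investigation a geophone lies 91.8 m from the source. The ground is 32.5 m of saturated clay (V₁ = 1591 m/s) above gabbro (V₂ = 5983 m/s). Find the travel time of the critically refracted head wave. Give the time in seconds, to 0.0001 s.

0.0547 s

θ_c = arcsin(V₁/V₂) = arcsin(1591/5983) = 15.42°, cos θ_c = 0.9640.
Intercept time tᵢ = 2h cos θ_c / V₁ = 2·32.5·0.9640/1591 = 0.03938 s.
t = x/V₂ + tᵢ = 91.8/5983 + 0.03938 = 0.05473 s.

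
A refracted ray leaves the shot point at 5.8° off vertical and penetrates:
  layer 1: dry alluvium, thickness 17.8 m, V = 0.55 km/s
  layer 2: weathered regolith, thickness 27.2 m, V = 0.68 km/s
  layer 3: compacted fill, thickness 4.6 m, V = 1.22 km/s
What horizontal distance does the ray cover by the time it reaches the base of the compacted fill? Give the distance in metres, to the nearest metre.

Apply Snell's law at each interface; in layer i the horizontal offset is hᵢ·tan θᵢ.
Layer 1: θ = 5.80°; offset = 17.8·tan 5.80° = 1.808 m.
Layer 2: sin θ = 0.68·sin 5.8°/0.55 = 0.1249, θ = 7.18°; offset = 27.2·tan 7.18° = 3.425 m.
Layer 3: sin θ = 1.22·sin 5.8°/0.55 = 0.2242, θ = 12.95°; offset = 4.6·tan 12.95° = 1.058 m.
Summing the layer offsets gives 6.291 m.

6 m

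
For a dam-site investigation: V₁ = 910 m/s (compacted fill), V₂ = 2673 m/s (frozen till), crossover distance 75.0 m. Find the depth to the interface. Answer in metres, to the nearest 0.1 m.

26.3 m

x_cross = 2h·√((V₂+V₁)/(V₂−V₁)) → h = x_cross / (2·√((V₂+V₁)/(V₂−V₁))).
√((V₂+V₁)/(V₂−V₁)) = √((2673+910)/(2673−910)) = 1.4256.
h = 75.0 / (2·1.4256) = 26.30 m.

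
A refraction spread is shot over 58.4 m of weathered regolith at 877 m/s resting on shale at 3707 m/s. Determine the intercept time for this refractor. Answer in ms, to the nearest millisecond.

θ_c = arcsin(V₁/V₂) = arcsin(877/3707) = 13.68°; cos θ_c = 0.9716.
tᵢ = 2h·cos θ_c / V₁ = 2·58.4·0.9716 / 877 = 0.12940 s.

129 ms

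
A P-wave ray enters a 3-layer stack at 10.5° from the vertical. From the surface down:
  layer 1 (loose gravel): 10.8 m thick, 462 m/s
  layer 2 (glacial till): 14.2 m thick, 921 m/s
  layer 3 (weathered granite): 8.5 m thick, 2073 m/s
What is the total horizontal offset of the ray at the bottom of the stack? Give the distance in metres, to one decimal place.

19.6 m

Apply Snell's law at each interface; in layer i the horizontal offset is hᵢ·tan θᵢ.
Layer 1: θ = 10.50°; offset = 10.8·tan 10.50° = 2.002 m.
Layer 2: sin θ = 921·sin 10.5°/462 = 0.3633, θ = 21.30°; offset = 14.2·tan 21.30° = 5.537 m.
Layer 3: sin θ = 2073·sin 10.5°/462 = 0.8177, θ = 54.85°; offset = 8.5·tan 54.85° = 12.074 m.
Σ offsets = 19.613 m.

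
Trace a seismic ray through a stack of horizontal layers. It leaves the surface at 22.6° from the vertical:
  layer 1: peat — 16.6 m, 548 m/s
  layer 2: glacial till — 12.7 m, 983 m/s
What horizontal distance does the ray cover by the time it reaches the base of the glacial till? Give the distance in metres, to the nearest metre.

19 m

p = sin θ₁/V₁ = sin 22.6°/548 = 7.0127e-04 s/m is conserved through the stack.
Layer 1: θ = 22.60°; offset = 16.6·tan 22.60° = 6.910 m.
Layer 2: sin θ = p·983 = 0.6893 → θ = 43.58°; offset = 12.7·tan 43.58° = 12.085 m.
Summing the layer offsets gives 18.995 m.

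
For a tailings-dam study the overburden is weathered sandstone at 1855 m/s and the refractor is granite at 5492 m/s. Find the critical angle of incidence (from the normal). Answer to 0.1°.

19.7°

Critical incidence: sin θ_c = V₁/V₂ = 1855/5492 = 0.3378.
θ_c = arcsin 0.3378 = 19.74°.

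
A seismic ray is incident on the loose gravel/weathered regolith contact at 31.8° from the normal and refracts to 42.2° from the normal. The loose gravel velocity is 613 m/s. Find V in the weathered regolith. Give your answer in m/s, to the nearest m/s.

sin 31.8° = 0.5270; sin 42.2° = 0.6717.
V₂ = V₁·(sin θ₂/sin θ₁) = 613·(0.6717/0.5270) = 781.40 m/s.

781 m/s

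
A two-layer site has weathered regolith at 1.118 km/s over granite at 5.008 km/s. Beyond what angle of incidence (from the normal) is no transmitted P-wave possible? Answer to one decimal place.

12.9°

Critical incidence: sin θ_c = V₁/V₂ = 1.118/5.008 = 0.2232.
θ_c = arcsin 0.2232 = 12.90°.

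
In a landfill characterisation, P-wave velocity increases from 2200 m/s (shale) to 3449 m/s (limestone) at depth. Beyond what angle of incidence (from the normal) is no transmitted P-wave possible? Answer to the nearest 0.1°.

39.6°

Critical incidence: sin θ_c = V₁/V₂ = 2200/3449 = 0.6379.
θ_c = arcsin 0.6379 = 39.63°.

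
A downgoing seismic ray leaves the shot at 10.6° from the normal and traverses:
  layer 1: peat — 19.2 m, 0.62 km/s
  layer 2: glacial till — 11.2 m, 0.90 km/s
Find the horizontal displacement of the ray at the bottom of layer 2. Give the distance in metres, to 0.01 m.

6.70 m

p = sin θ₁/V₁ = sin 10.6°/0.62 = 2.9670e-01 s/km is conserved through the stack.
Layer 1: θ = 10.60°; offset = 19.2·tan 10.60° = 3.5932 m.
Layer 2: sin θ = p·0.90 = 0.2670 → θ = 15.49°; offset = 11.2·tan 15.49° = 3.1034 m.
Summing the layer offsets gives 6.6966 m.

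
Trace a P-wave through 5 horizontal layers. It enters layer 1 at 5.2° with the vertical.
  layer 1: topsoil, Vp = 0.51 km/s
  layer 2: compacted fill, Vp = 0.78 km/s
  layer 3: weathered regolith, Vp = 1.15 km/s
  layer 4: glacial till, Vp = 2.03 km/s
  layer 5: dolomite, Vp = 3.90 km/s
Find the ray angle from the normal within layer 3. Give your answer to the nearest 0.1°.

Snell's law across each interface conserves sin θ / V, so sin θ_3 = V_3·sin θ₁/V₁.
sin θ_3 = 1.15 × sin 5.2° / 0.51 = 0.2044.
θ_3 = arcsin 0.2044 = 11.79°.

11.8°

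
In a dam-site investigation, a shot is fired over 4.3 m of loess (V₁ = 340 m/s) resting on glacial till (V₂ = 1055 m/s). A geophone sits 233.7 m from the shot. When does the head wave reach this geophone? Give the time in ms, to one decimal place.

245.5 ms

t = x/V₂ + 2h·√(V₂²−V₁²)/(V₁V₂).
√(V₂²−V₁²) = √(1055²−340²) = 998.7 m/s; delay term = 2·4.3·998.7/(340·1055) = 0.02394 s.
t = 233.7/1055 + 0.02394 = 0.24546 s.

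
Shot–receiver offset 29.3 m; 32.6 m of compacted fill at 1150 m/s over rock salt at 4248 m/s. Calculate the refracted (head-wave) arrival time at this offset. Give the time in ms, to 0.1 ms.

61.5 ms

θ_c = arcsin(V₁/V₂) = arcsin(1150/4248) = 15.71°, cos θ_c = 0.9627.
Intercept time tᵢ = 2h cos θ_c / V₁ = 2·32.6·0.9627/1150 = 0.05458 s.
t = x/V₂ + tᵢ = 29.3/4248 + 0.05458 = 0.06148 s.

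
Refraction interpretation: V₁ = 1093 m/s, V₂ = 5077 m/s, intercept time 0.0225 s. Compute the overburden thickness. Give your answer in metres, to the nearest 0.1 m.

12.6 m

h = tᵢ·V₁·V₂ / (2·√(V₂²−V₁²)).
√(V₂²−V₁²) = √(5077² − 1093²) = 4958.0 m/s.
h = 0.0225 s × 1093 × 5077 / (2 × 4958.0) = 12.59 m.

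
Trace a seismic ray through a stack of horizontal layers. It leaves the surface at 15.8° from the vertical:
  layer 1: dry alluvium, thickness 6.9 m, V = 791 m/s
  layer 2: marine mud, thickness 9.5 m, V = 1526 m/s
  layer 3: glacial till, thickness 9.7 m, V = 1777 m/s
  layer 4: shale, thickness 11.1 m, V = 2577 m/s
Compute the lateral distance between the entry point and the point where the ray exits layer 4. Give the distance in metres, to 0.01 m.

Apply Snell's law at each interface; in layer i the horizontal offset is hᵢ·tan θᵢ.
Layer 1: θ = 15.80°; offset = 6.9·tan 15.80° = 1.9525 m.
Layer 2: sin θ = 1526·sin 15.8°/791 = 0.5253, θ = 31.69°; offset = 9.5·tan 31.69° = 5.8644 m.
Layer 3: sin θ = 1777·sin 15.8°/791 = 0.6117, θ = 37.71°; offset = 9.7·tan 37.71° = 7.5001 m.
Layer 4: sin θ = 2577·sin 15.8°/791 = 0.8871, θ = 62.51°; offset = 11.1·tan 62.51° = 21.3287 m.
Total horizontal offset = 36.6457 m.

36.65 m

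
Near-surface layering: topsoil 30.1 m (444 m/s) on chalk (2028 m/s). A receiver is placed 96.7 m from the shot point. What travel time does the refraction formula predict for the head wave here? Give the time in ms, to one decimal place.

t = x/V₂ + 2h·√(V₂²−V₁²)/(V₁V₂).
√(V₂²−V₁²) = √(2028²−444²) = 1978.8 m/s; delay term = 2·30.1·1978.8/(444·2028) = 0.13230 s.
t = 96.7/2028 + 0.13230 = 0.17998 s.

180.0 ms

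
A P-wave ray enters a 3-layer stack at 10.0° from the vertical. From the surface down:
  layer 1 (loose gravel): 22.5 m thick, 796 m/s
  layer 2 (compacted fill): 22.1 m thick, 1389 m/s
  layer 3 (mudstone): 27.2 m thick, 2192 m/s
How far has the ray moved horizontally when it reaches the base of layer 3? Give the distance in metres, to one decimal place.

p = sin θ₁/V₁ = sin 10.0°/796 = 2.1815e-04 s/m is conserved through the stack.
Layer 1: θ = 10.00°; offset = 22.5·tan 10.00° = 3.967 m.
Layer 2: sin θ = p·1389 = 0.3030 → θ = 17.64°; offset = 22.1·tan 17.64° = 7.027 m.
Layer 3: sin θ = p·2192 = 0.4782 → θ = 28.57°; offset = 27.2·tan 28.57° = 14.810 m.
Summing the layer offsets gives 25.804 m.

25.8 m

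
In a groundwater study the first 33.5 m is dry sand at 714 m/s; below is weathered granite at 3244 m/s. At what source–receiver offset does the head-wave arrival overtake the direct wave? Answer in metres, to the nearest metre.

θ_c = arcsin(714/3244) = 12.71°, so cos θ_c = 0.9755 and tᵢ = 2h cos θ_c/V₁ = 0.0915 s.
At crossover x/V₁ = x/V₂ + tᵢ ⇒ x = tᵢ/(1/V₁ − 1/V₂) = 0.09154/(1.4006e-03 − 3.0826e-04) = 83.80 m.

84 m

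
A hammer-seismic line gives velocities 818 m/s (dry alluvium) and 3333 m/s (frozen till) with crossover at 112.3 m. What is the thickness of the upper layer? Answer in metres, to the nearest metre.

x_cross = 2h·√((V₂+V₁)/(V₂−V₁)) → h = x_cross / (2·√((V₂+V₁)/(V₂−V₁))).
√((V₂+V₁)/(V₂−V₁)) = √((3333+818)/(3333−818)) = 1.2847.
h = 112.3 / (2·1.2847) = 43.71 m.

44 m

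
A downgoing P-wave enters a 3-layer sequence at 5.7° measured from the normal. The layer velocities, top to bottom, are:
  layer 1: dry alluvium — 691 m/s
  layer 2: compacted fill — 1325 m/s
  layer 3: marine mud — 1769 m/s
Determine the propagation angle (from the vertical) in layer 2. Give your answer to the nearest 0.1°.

11.0°

Ray parameter p = sin 5.7° / 691 = 1.4373e-04 s/m.
sin θ_2 = p·V_2 = 1.4373e-04 × 1325 = 0.1904.
θ_2 = 10.98° from the vertical.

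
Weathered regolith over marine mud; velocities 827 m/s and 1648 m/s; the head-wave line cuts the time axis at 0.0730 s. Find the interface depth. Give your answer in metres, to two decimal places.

θ_c = arcsin(827/1648) = 30.12°; cos θ_c = 0.8650.
tᵢ = 2h cos θ_c/V₁ ⇒ h = tᵢ·V₁/(2 cos θ_c) = 0.073·827/(2·0.8650) = 34.90 m.

34.90 m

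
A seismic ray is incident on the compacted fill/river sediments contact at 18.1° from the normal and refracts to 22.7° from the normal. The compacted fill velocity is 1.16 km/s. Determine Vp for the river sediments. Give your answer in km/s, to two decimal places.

Snell's law: sin 18.1°/V₁ = sin 22.7°/V₂.
V₂ = V₁·sin 22.7°/sin 18.1° = 1.16 × 1.2421 = 1.44 km/s.

1.44 km/s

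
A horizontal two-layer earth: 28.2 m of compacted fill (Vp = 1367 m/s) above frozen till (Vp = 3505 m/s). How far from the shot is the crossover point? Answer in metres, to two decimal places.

θ_c = arcsin(1367/3505) = 22.96°, so cos θ_c = 0.9208 and tᵢ = 2h cos θ_c/V₁ = 0.0380 s.
At crossover x/V₁ = x/V₂ + tᵢ ⇒ x = tᵢ/(1/V₁ − 1/V₂) = 0.03799/(7.3153e-04 − 2.8531e-04) = 85.14 m.

85.14 m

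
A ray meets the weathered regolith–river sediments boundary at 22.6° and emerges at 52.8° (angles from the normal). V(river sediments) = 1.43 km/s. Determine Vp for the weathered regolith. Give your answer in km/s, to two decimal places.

Snell's law: sin 22.6°/V₁ = sin 52.8°/V₂.
V₁ = V₂·sin 22.6°/sin 52.8° = 1.43 × 0.4825 = 0.69 km/s.

0.69 km/s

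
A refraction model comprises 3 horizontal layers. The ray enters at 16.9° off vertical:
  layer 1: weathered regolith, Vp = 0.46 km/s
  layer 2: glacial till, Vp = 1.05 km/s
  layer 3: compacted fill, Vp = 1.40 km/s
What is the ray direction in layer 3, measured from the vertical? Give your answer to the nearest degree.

Ray parameter p = sin 16.9° / 0.46 = 6.3196e-01 s/km.
sin θ_3 = p·V_3 = 6.3196e-01 × 1.40 = 0.8847.
θ_3 = 62.22° from the vertical.

62°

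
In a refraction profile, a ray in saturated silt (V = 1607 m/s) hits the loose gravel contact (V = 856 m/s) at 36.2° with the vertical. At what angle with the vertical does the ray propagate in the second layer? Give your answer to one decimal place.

sin θ₁/V₁ = sin θ₂/V₂ ⇒ sin θ₂ = 856·sin 36.2°/1607 = 856·0.5906/1607 = 0.3146.
θ₂ = sin⁻¹(0.3146) = 18.34° (from vertical).

18.3°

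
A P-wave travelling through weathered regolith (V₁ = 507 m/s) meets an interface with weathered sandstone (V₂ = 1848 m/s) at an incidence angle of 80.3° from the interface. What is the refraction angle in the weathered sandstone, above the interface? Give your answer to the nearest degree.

52°

Angle from the normal: 90° − 80.3° = 9.7°.
Snell's law: sin θ₂ = (V₂/V₁)·sin θ₁ = (1848/507)·sin 9.7° = 0.6141.
θ₂ = sin⁻¹(0.6141) = 37.89° (from vertical).
From the interface: 90° − 37.89° = 52.11°.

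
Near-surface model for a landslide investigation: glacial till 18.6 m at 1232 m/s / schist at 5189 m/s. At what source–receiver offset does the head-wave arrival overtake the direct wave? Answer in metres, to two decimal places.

θ_c = arcsin(1232/5189) = 13.73°, so cos θ_c = 0.9714 and tᵢ = 2h cos θ_c/V₁ = 0.0293 s.
At crossover x/V₁ = x/V₂ + tᵢ ⇒ x = tᵢ/(1/V₁ − 1/V₂) = 0.02933/(8.1169e-04 − 1.9272e-04) = 47.39 m.

47.39 m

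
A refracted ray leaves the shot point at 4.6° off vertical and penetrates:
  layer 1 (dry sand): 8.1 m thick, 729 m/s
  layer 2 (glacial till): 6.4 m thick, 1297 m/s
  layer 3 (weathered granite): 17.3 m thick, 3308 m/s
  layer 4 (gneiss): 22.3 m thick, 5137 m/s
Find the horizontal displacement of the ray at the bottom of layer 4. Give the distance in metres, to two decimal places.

23.61 m

Ray parameter p = sin 4.6° / 729 m/s = 1.1001e-04 s/m.
Layer 1: θ = 4.60°; offset = 8.1·tan 4.60° = 0.6517 m.
Layer 2: sin θ = p·1297 = 0.1427 → θ = 8.20°; offset = 6.4·tan 8.20° = 0.9226 m.
Layer 3: sin θ = p·3308 = 0.3639 → θ = 21.34°; offset = 17.3·tan 21.34° = 6.7593 m.
Layer 4: sin θ = p·5137 = 0.5651 → θ = 34.41°; offset = 22.3·tan 34.41° = 15.2757 m.
Total horizontal offset = 23.6094 m.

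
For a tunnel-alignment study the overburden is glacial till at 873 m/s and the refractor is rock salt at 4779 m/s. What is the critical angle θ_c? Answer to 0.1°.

At critical incidence the refracted ray runs along the interface (θ₂ = 90°), so sin θ_c = V₁/V₂.
θ_c = arcsin(873/4779) = arcsin 0.1827 = 10.53°.

10.5°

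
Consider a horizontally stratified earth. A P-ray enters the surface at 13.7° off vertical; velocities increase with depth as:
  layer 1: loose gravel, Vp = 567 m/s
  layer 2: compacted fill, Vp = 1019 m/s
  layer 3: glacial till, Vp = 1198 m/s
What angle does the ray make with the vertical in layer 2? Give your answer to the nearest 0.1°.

Snell's law across each interface conserves sin θ / V, so sin θ_2 = V_2·sin θ₁/V₁.
sin θ_2 = 1019 × sin 13.7° / 567 = 0.4256.
θ_2 = arcsin 0.4256 = 25.19°.

25.2°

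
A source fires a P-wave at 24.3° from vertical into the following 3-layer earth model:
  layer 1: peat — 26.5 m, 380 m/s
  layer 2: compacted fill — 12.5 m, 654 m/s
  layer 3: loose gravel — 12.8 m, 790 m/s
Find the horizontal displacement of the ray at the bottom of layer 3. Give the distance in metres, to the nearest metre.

Apply Snell's law at each interface; in layer i the horizontal offset is hᵢ·tan θᵢ.
Layer 1: θ = 24.30°; offset = 26.5·tan 24.30° = 11.965 m.
Layer 2: sin θ = 654·sin 24.3°/380 = 0.7082, θ = 45.09°; offset = 12.5·tan 45.09° = 12.540 m.
Layer 3: sin θ = 790·sin 24.3°/380 = 0.8555, θ = 58.82°; offset = 12.8·tan 58.82° = 21.149 m.
Summing the layer offsets gives 45.655 m.

46 m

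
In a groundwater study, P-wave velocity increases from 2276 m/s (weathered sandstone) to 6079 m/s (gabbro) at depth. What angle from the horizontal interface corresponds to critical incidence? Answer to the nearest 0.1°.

68.0°

At critical incidence the refracted ray runs along the interface (θ₂ = 90°), so sin θ_c = V₁/V₂.
θ_c = arcsin(2276/6079) = arcsin 0.3744 = 21.99°.
Measured from the interface: 90° − 21.99° = 68.01°.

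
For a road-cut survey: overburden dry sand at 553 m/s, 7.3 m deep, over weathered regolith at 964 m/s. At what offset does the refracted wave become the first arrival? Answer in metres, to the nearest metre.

28 m

x_cross = 2h·√((V₂+V₁)/(V₂−V₁)).
(V₂+V₁)/(V₂−V₁) = (964+553)/(964−553) = 3.6910; √ = 1.9212.
x_cross = 2·7.3·1.9212 = 28.05 m.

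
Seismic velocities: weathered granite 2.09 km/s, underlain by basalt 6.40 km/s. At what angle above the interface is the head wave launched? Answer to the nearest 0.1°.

70.9°

At critical incidence the refracted ray runs along the interface (θ₂ = 90°), so sin θ_c = V₁/V₂.
θ_c = arcsin(2.09/6.40) = arcsin 0.3266 = 19.06°.
Measured from the interface: 90° − 19.06° = 70.94°.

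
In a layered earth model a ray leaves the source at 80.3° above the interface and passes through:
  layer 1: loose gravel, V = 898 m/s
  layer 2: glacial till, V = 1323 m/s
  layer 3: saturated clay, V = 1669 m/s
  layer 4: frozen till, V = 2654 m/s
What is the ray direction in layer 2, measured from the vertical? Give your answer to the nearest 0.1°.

14.4°

From the normal: θ₁ = 90° − 80.3° = 9.7°.
Snell's law across each interface conserves sin θ / V, so sin θ_2 = V_2·sin θ₁/V₁.
sin θ_2 = 1323 × sin 9.7° / 898 = 0.2482.
θ_2 = 14.37° from the vertical.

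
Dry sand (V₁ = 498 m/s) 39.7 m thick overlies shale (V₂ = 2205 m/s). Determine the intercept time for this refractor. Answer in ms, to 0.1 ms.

tᵢ = 2h·√(V₂²−V₁²)/(V₁V₂).
√(V₂²−V₁²) = √(2205²−498²) = 2148.0 m/s.
tᵢ = 2·39.7·2148.0/(498·2205) = 0.15532 s.

155.3 ms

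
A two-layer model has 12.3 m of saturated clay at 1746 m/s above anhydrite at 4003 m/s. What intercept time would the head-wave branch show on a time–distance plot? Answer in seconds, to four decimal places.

0.0127 s

tᵢ = 2h·√(V₂²−V₁²)/(V₁V₂).
√(V₂²−V₁²) = √(4003²−1746²) = 3602.2 m/s.
tᵢ = 2·12.3·3602.2/(1746·4003) = 0.01268 s.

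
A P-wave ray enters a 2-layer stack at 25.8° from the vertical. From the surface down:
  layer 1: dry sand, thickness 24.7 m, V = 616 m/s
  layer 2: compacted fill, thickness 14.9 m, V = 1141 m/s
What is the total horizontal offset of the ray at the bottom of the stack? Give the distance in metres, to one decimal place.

Apply Snell's law at each interface; in layer i the horizontal offset is hᵢ·tan θᵢ.
Layer 1: θ = 25.80°; offset = 24.7·tan 25.80° = 11.940 m.
Layer 2: sin θ = 1141·sin 25.8°/616 = 0.8062, θ = 53.72°; offset = 14.9·tan 53.72° = 20.301 m.
Σ offsets = 32.241 m.

32.2 m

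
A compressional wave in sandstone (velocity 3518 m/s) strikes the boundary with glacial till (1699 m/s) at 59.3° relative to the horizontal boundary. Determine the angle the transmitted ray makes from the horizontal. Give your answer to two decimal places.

Angle from the normal: 90° − 59.3° = 30.7°.
sin θ₁/V₁ = sin θ₂/V₂ ⇒ sin θ₂ = 1699·sin 30.7°/3518 = 1699·0.5105/3518 = 0.2466.
θ₂ = sin⁻¹(0.2466) = 14.27° (from vertical).
From the interface: 90° − 14.27° = 75.73°.

75.73°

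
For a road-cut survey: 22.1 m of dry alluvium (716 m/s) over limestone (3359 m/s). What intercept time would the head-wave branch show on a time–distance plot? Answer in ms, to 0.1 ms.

60.3 ms

tᵢ = 2h·√(V₂²−V₁²)/(V₁V₂).
√(V₂²−V₁²) = √(3359²−716²) = 3281.8 m/s.
tᵢ = 2·22.1·3281.8/(716·3359) = 0.06031 s.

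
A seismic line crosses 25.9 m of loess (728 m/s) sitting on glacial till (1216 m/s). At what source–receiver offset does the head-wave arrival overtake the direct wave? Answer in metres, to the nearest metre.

103 m

x_cross = 2h·√((V₂+V₁)/(V₂−V₁)).
(V₂+V₁)/(V₂−V₁) = (1216+728)/(1216−728) = 3.9836; √ = 1.9959.
x_cross = 2·25.9·1.9959 = 103.39 m.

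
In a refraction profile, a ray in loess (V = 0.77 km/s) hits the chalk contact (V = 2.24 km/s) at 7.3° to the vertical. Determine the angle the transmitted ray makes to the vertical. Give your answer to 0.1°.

Snell's law: sin θ₂ = (V₂/V₁)·sin θ₁ = (2.24/0.77)·sin 7.3° = 0.3696.
θ₂ = sin⁻¹(0.3696) = 21.69° (from vertical).

21.7°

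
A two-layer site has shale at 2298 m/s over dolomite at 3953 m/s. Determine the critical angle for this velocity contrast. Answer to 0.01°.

At critical incidence the refracted ray runs along the interface (θ₂ = 90°), so sin θ_c = V₁/V₂.
θ_c = arcsin(2298/3953) = arcsin 0.5813 = 35.54°.

35.54°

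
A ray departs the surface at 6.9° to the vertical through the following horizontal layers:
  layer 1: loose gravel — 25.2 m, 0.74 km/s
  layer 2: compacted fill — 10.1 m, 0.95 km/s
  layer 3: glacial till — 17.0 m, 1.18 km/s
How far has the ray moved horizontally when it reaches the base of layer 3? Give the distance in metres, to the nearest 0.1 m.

p = sin θ₁/V₁ = sin 6.9°/0.74 = 1.6235e-01 s/km is conserved through the stack.
Layer 1: θ = 6.90°; offset = 25.2·tan 6.90° = 3.050 m.
Layer 2: sin θ = p·0.95 = 0.1542 → θ = 8.87°; offset = 10.1·tan 8.87° = 1.577 m.
Layer 3: sin θ = p·1.18 = 0.1916 → θ = 11.04°; offset = 17.0·tan 11.04° = 3.318 m.
Summing the layer offsets gives 7.944 m.

7.9 m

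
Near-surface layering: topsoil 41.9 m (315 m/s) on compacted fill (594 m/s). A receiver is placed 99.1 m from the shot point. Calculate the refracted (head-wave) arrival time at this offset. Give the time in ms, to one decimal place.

392.4 ms

t = x/V₂ + 2h·√(V₂²−V₁²)/(V₁V₂).
√(V₂²−V₁²) = √(594²−315²) = 503.6 m/s; delay term = 2·41.9·503.6/(315·594) = 0.22554 s.
t = 99.1/594 + 0.22554 = 0.39238 s.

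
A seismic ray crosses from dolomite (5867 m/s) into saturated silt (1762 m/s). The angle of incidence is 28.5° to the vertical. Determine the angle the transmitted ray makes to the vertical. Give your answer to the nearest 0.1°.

sin θ₁/V₁ = sin θ₂/V₂ ⇒ sin θ₂ = 1762·sin 28.5°/5867 = 1762·0.4772/5867 = 0.1433.
θ₂ = sin⁻¹(0.1433) = 8.24° (from vertical).

8.2°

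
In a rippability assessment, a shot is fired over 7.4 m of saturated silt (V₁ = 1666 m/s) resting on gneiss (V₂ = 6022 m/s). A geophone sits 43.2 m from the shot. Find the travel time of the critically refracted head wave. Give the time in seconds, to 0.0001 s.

θ_c = arcsin(V₁/V₂) = arcsin(1666/6022) = 16.06°, cos θ_c = 0.9610.
Intercept time tᵢ = 2h cos θ_c / V₁ = 2·7.4·0.9610/1666 = 0.00854 s.
t = x/V₂ + tᵢ = 43.2/6022 + 0.00854 = 0.01571 s.

0.0157 s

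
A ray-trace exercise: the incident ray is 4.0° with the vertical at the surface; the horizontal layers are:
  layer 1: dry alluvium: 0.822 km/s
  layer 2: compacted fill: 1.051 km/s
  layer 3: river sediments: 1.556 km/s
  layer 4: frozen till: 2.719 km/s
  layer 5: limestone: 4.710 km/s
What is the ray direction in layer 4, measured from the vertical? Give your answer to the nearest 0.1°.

13.3°

Ray parameter p = sin 4.0° / 0.822 = 8.4862e-02 s/km.
sin θ_4 = p·V_4 = 8.4862e-02 × 2.719 = 0.2307.
θ_4 = arcsin 0.2307 = 13.34°.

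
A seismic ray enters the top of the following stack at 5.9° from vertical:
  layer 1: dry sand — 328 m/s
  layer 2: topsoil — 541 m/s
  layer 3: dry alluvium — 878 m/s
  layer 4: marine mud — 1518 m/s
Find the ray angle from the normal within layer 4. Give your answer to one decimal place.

Ray parameter p = sin 5.9° / 328 = 3.1339e-04 s/m.
sin θ_4 = p·V_4 = 3.1339e-04 × 1518 = 0.4757.
θ_4 = arcsin 0.4757 = 28.41°.

28.4°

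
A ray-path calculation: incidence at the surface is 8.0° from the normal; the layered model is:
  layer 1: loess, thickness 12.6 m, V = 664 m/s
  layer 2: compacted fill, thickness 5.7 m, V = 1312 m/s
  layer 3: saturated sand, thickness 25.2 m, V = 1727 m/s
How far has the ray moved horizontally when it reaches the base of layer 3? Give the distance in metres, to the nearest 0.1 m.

13.2 m

p = sin θ₁/V₁ = sin 8.0°/664 = 2.0960e-04 s/m is conserved through the stack.
Layer 1: θ = 8.00°; offset = 12.6·tan 8.00° = 1.771 m.
Layer 2: sin θ = p·1312 = 0.2750 → θ = 15.96°; offset = 5.7·tan 15.96° = 1.630 m.
Layer 3: sin θ = p·1727 = 0.3620 → θ = 21.22°; offset = 25.2·tan 21.22° = 9.785 m.
Summing the layer offsets gives 13.186 m.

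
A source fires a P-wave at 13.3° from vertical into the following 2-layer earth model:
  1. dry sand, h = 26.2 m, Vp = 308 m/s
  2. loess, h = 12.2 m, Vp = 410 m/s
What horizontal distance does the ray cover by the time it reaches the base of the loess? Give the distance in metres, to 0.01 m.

10.12 m

Ray parameter p = sin 13.3° / 308 m/s = 7.4691e-04 s/m.
Layer 1: θ = 13.30°; offset = 26.2·tan 13.30° = 6.1934 m.
Layer 2: sin θ = p·410 = 0.3062 → θ = 17.83°; offset = 12.2·tan 17.83° = 3.9246 m.
Summing the layer offsets gives 10.1180 m.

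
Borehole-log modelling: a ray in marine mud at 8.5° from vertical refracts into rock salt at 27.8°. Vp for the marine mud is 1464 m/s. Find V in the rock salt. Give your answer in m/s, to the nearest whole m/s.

sin 8.5° = 0.1478; sin 27.8° = 0.4664.
V₂ = V₁·(sin θ₂/sin θ₁) = 1464·(0.4664/0.1478) = 4619.39 m/s.

4619 m/s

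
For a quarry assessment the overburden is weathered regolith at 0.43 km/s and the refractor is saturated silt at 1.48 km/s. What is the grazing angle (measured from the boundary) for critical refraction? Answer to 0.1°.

73.1°

Critical incidence: sin θ_c = V₁/V₂ = 0.43/1.48 = 0.2905.
θ_c = arcsin 0.2905 = 16.89°.
Measured from the interface: 90° − 16.89° = 73.11°.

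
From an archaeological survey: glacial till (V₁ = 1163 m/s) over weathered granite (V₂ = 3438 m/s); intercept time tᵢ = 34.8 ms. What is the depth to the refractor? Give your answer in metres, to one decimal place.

h = tᵢ·V₁·V₂ / (2·√(V₂²−V₁²)).
√(V₂²−V₁²) = √(3438² − 1163²) = 3235.3 m/s.
h = 0.0348 s × 1163 × 3438 / (2 × 3235.3) = 21.50 m.

21.5 m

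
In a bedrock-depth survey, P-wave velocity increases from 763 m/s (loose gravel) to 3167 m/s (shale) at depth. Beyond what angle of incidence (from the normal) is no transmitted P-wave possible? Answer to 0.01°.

13.94°

Critical incidence: sin θ_c = V₁/V₂ = 763/3167 = 0.2409.
θ_c = arcsin 0.2409 = 13.94°.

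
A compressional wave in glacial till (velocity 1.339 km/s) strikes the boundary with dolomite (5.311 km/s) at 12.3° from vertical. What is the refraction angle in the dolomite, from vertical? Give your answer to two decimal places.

sin θ₁/V₁ = sin θ₂/V₂ ⇒ sin θ₂ = 5.311·sin 12.3°/1.339 = 5.311·0.2130/1.339 = 0.8450.
θ₂ = arcsin 0.8450 = 57.67° from the normal.

57.67°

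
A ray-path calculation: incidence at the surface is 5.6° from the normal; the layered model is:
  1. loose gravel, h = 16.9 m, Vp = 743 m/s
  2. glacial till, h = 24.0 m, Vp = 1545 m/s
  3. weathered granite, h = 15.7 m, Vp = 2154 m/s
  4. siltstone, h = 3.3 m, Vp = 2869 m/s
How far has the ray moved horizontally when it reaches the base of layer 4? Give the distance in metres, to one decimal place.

12.6 m

Apply Snell's law at each interface; in layer i the horizontal offset is hᵢ·tan θᵢ.
Layer 1: θ = 5.60°; offset = 16.9·tan 5.60° = 1.657 m.
Layer 2: sin θ = 1545·sin 5.6°/743 = 0.2029, θ = 11.71°; offset = 24.0·tan 11.71° = 4.973 m.
Layer 3: sin θ = 2154·sin 5.6°/743 = 0.2829, θ = 16.43°; offset = 15.7·tan 16.43° = 4.631 m.
Layer 4: sin θ = 2869·sin 5.6°/743 = 0.3768, θ = 22.14°; offset = 3.3·tan 22.14° = 1.342 m.
Σ offsets = 12.604 m.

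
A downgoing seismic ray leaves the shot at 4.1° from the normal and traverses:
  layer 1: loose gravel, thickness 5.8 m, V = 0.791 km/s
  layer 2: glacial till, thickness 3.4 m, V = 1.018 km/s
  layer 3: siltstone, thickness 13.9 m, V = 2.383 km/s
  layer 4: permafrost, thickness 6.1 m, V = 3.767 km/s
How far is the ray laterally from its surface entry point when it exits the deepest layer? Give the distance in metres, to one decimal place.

6.0 m

Apply Snell's law at each interface; in layer i the horizontal offset is hᵢ·tan θᵢ.
Layer 1: θ = 4.10°; offset = 5.8·tan 4.10° = 0.416 m.
Layer 2: sin θ = 1.018·sin 4.1°/0.791 = 0.0920, θ = 5.28°; offset = 3.4·tan 5.28° = 0.314 m.
Layer 3: sin θ = 2.383·sin 4.1°/0.791 = 0.2154, θ = 12.44°; offset = 13.9·tan 12.44° = 3.066 m.
Layer 4: sin θ = 3.767·sin 4.1°/0.791 = 0.3405, θ = 19.91°; offset = 6.1·tan 19.91° = 2.209 m.
Total horizontal offset = 6.005 m.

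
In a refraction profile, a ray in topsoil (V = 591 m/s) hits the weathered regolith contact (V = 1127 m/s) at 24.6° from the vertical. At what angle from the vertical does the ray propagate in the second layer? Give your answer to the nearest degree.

Snell's law: sin θ₂ = (V₂/V₁)·sin θ₁ = (1127/591)·sin 24.6° = 0.7938.
θ₂ = arcsin 0.7938 = 52.54° from the normal.

53°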